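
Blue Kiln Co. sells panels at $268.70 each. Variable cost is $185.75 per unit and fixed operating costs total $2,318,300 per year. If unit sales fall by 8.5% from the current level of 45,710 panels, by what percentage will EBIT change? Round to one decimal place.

At 45,710 units, contribution = 45,710 × $82.95 = $3,791,644.50.
Operating income = contribution − fixed costs = $3,791,644.50 − $2,318,300 = $1,473,344.50.
So DOL = total CM / EBIT = $3,791,644.50 / $1,473,344.50 = 2.5735.
%ΔEBIT = DOL × %ΔSales = 2.5735 × -8.5% = -21.9%.

-21.9%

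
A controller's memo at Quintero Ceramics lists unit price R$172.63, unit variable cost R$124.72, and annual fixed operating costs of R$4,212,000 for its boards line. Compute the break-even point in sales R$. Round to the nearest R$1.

R$15,176,739

Contribution margin per unit = R$172.63 − R$124.72 = R$47.91, a CM ratio of R$47.91 ÷ R$172.63 = 0.2775.
Break-even revenue = fixed costs × price ÷ CM = R$4,212,000 × R$172.63 ÷ R$47.91 = R$15,176,739.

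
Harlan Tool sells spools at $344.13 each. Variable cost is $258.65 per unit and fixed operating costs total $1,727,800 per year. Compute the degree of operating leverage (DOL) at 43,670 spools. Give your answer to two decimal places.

At 43,670 units, contribution = 43,670 × $85.48 = $3,732,911.60.
Operating income = contribution − fixed costs = $3,732,911.60 − $1,727,800 = $2,005,111.60.
Degree of operating leverage = $3,732,911.60 / $2,005,111.60 = 1.8617.

1.86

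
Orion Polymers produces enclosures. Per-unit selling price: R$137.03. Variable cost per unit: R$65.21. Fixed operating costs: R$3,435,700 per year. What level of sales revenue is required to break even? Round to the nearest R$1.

R$6,555,193

Contribution margin per unit = R$137.03 − R$65.21 = R$71.82, a CM ratio of R$71.82 ÷ R$137.03 = 0.5241.
Break-even sales = FC ÷ CM ratio = R$3,435,700 × R$137.03 / R$71.82 = R$6,555,193.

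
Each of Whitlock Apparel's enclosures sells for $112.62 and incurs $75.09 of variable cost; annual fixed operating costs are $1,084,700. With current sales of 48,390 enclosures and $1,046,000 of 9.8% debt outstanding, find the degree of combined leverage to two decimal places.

Contribution at this volume is 48,390 × $37.53 = $1,816,076.70.
Operating income = contribution − fixed costs = $1,816,076.70 − $1,084,700 = $731,376.70. Interest = $102,508.00, so EBIT − I = $628,868.70.
DCL = contribution ÷ (EBIT − I) = $1,816,076.70 ÷ $628,868.70 = 2.8878.

2.89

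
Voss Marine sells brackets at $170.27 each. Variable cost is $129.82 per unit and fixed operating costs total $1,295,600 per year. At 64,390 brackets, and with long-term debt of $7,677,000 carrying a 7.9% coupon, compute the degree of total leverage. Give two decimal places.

3.71

Contribution at this volume is 64,390 × $40.45 = $2,604,575.50.
Operating income = contribution − fixed costs = $2,604,575.50 − $1,295,600 = $1,308,975.50. Interest = $606,483.00.
DOL = $2,604,575.50 ÷ $1,308,975.50 = 1.9898; DFL = $1,308,975.50 ÷ $702,492.50 = 1.8633.
DCL = DOL × DFL = 1.9898 × 1.8633 = 3.7076.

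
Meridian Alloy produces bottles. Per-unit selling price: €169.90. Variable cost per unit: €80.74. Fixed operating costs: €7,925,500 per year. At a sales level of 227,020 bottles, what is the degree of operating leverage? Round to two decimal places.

1.64

At 227,020 units, contribution = 227,020 × €89.16 = €20,241,103.20.
EBIT = €20,241,103.20 − €7,925,500 = €12,315,603.20.
Degree of operating leverage = €20,241,103.20 / €12,315,603.20 = 1.6435.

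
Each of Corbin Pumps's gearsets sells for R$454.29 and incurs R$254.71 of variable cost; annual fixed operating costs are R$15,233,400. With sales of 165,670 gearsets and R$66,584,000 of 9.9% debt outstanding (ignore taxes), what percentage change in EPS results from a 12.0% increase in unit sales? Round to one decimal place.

Total contribution margin = 165,670 × R$199.58 = R$33,064,418.60.
Subtracting fixed costs: EBIT = R$33,064,418.60 − R$15,233,400 = R$17,831,018.60.
After interest of R$6,591,816.00, pre-tax earnings = R$11,239,202.60.
DCL = total CM / (EBIT − I) = R$33,064,418.60 / R$11,239,202.60 = 2.9419.
%ΔEPS = DCL × %ΔSales = 2.9419 × +12.0% = +35.3%.

+35.3%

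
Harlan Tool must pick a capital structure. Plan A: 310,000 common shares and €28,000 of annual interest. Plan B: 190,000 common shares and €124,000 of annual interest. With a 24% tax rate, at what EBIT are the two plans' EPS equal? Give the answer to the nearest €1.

Set EPS_A = EPS_B: (EBIT − €28,000)(1 − 0.24) ÷ 310,000 = (EBIT − €124,000)(1 − 0.24) ÷ 190,000.
Cancelling (1 − t) and cross-multiplying: 190,000·(EBIT − 28,000) = 310,000·(EBIT − 124,000).
Solving, EBIT = (124,000·310,000 − 28,000·190,000) / (310,000 − 190,000) = 33,120,000,000 / 120,000 = 276,000.00.

€276,000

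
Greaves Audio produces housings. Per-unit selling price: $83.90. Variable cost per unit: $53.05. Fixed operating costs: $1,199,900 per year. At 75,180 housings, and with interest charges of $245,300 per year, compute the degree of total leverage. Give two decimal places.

2.65

At 75,180 units, contribution = 75,180 × $30.85 = $2,319,303.00.
Operating income = contribution − fixed costs = $2,319,303.00 − $1,199,900 = $1,119,403.00. Interest = $245,300.00, so EBIT − I = $874,103.00.
DCL = contribution ÷ (EBIT − I) = $2,319,303.00 ÷ $874,103.00 = 2.6534.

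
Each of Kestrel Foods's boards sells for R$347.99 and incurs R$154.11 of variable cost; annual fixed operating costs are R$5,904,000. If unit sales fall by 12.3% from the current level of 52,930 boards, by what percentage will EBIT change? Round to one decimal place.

At 52,930 units, contribution = 52,930 × R$193.88 = R$10,262,068.40.
EBIT = R$10,262,068.40 − R$5,904,000 = R$4,358,068.40.
DOL = contribution ÷ EBIT = R$10,262,068.40 ÷ R$4,358,068.40 = 2.3547.
So EBIT moves 2.3547 × (-12.3%) = -29.0%.

-29.0%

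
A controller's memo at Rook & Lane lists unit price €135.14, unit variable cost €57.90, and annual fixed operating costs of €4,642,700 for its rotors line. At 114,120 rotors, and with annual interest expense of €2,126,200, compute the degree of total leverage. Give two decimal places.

4.31

At 114,120 units, contribution = 114,120 × €77.24 = €8,814,628.80.
EBIT = €8,814,628.80 − €4,642,700 = €4,171,928.80. Interest = €2,126,200.00.
DOL = €8,814,628.80 ÷ €4,171,928.80 = 2.1128; DFL = €4,171,928.80 ÷ €2,045,728.80 = 2.0393.
Combined leverage = 2.1128 × 2.0393 = 4.3086.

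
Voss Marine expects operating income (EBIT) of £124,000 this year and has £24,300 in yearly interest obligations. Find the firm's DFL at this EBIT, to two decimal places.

Interest = £24,300.00.
Degree of financial leverage = EBIT / (EBIT − interest) = £124,000 / £99,700.00 = 1.2437.

1.24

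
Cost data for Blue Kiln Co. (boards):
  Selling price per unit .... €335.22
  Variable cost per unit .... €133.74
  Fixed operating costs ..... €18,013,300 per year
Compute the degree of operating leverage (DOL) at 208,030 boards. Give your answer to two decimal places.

1.75

At 208,030 units, contribution = 208,030 × €201.48 = €41,913,884.40.
Operating income = contribution − fixed costs = €41,913,884.40 − €18,013,300 = €23,900,584.40.
Degree of operating leverage = €41,913,884.40 / €23,900,584.40 = 1.7537.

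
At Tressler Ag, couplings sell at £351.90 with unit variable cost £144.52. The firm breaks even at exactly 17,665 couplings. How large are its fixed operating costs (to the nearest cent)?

Contribution margin per unit = £351.90 − £144.52 = £207.38.
Since BE = FC / CM, FC = 17,665 × £207.38 = £3,663,367.70.

£3,663,367.70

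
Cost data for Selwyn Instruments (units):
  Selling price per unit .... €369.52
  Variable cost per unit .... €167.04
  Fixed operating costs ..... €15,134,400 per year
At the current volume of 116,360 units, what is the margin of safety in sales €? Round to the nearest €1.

€15,377,516

Contribution margin per unit = €369.52 − €167.04 = €202.48. Break-even units = €15,134,400 ÷ €202.48 = 74,745.16; break-even revenue = 74,745.16 × €369.52 = €27,619,831.53.
Current sales = 116,360 × €369.52 = €42,997,347.20.
Margin of safety = €42,997,347.20 − €27,619,831.53 = €15,377,516.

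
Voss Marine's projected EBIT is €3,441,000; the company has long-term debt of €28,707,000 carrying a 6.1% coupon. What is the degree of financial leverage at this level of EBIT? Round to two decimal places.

2.04

Annual interest charges come to €1,751,127.00.
Degree of financial leverage = EBIT / (EBIT − interest) = €3,441,000 / €1,689,873.00 = 2.0362.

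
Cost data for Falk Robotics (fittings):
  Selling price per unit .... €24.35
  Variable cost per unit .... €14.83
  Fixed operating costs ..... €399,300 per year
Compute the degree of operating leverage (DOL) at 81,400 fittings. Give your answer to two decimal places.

2.06

At 81,400 units, contribution = 81,400 × €9.52 = €774,928.00.
EBIT = €774,928.00 − €399,300 = €375,628.00.
DOL = contribution ÷ EBIT = €774,928.00 ÷ €375,628.00 = 2.0630.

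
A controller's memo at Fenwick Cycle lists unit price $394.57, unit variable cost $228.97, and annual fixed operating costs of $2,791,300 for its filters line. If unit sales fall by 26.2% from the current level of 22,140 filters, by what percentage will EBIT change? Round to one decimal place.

-109.8%

At 22,140 units, contribution = 22,140 × $165.60 = $3,666,384.00.
Operating income = contribution − fixed costs = $3,666,384.00 − $2,791,300 = $875,084.00.
DOL = contribution ÷ EBIT = $3,666,384.00 ÷ $875,084.00 = 4.1898.
%ΔEBIT = DOL × %ΔSales = 4.1898 × -26.2% = -109.8%.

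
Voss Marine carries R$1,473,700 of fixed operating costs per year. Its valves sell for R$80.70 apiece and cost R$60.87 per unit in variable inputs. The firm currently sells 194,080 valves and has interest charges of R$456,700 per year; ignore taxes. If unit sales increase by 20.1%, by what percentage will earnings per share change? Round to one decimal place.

+40.3%

Total contribution margin = 194,080 × R$19.83 = R$3,848,606.40.
Subtracting fixed costs: EBIT = R$3,848,606.40 − R$1,473,700 = R$2,374,906.40.
Interest = R$456,700.00, so EBIT − I = R$1,918,206.40.
DCL = total CM / (EBIT − I) = R$3,848,606.40 / R$1,918,206.40 = 2.0064.
EPS therefore changes by 2.0064 × (+20.1%) = +40.3%.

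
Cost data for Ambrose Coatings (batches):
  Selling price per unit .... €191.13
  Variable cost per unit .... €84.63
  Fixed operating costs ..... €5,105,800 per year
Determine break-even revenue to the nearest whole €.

Contribution margin per unit = €191.13 − €84.63 = €106.50, a CM ratio of €106.50 ÷ €191.13 = 0.5572.
Break-even sales = FC ÷ CM ratio = €5,105,800 × €191.13 / €106.50 = €9,163,113.

€9,163,113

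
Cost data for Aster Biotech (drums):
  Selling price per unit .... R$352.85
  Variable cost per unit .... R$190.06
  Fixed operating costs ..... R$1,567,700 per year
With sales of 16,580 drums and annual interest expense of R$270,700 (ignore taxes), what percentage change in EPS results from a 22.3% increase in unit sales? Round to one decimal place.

+69.9%

Total contribution margin = 16,580 × R$162.79 = R$2,699,058.20.
Subtracting fixed costs: EBIT = R$2,699,058.20 − R$1,567,700 = R$1,131,358.20.
Interest = R$270,700.00, so EBIT − I = R$860,658.20.
Degree of combined leverage = contribution ÷ (EBIT − I) = R$2,699,058.20 ÷ R$860,658.20 = 3.1360.
%ΔEPS = DCL × %ΔSales = 3.1360 × +22.3% = +69.9%.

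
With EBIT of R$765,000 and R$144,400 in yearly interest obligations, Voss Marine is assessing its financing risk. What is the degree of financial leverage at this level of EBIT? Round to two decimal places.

1.23

Interest = R$144,400.00.
DFL = EBIT ÷ (EBIT − I) = R$765,000 ÷ (R$765,000 − R$144,400.00) = R$765,000 ÷ R$620,600.00 = 1.2327.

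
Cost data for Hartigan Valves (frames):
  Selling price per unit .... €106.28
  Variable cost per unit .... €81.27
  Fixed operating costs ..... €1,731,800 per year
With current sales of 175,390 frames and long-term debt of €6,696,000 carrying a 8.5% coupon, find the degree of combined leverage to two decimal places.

At 175,390 units, contribution = 175,390 × €25.01 = €4,386,503.90.
EBIT = €4,386,503.90 − €1,731,800 = €2,654,703.90. Interest = €569,160.00, so EBIT − I = €2,085,543.90.
Degree of total leverage = total CM / (EBIT − interest) = €4,386,503.90 / €2,085,543.90 = 2.1033.

2.10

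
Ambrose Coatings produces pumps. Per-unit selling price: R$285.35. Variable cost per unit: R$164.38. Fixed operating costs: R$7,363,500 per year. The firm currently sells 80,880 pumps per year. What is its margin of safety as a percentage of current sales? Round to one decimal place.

Unit CM = price − variable cost = R$285.35 − R$164.38 = R$120.97. Break-even units = R$7,363,500 ÷ R$120.97 = 60,870.46; break-even revenue = 60,870.46 × R$285.35 = R$17,369,386.83.
Actual sales revenue = 80,880 × R$285.35 = R$23,079,108.00.
Margin of safety = (R$23,079,108.00 − R$17,369,386.83) ÷ R$23,079,108.00 = 24.7%.

24.7%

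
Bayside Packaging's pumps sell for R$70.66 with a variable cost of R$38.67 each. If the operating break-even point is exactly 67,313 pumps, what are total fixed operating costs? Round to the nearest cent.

Each unit contributes R$70.66 − R$38.67 = R$31.99.
Since BE = FC / CM, FC = 67,313 × R$31.99 = R$2,153,342.87.

R$2,153,342.87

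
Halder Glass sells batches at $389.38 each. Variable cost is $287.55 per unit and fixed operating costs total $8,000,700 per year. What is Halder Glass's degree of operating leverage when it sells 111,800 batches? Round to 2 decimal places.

3.36

Total contribution margin = 111,800 × $101.83 = $11,384,594.00.
Subtracting fixed costs: EBIT = $11,384,594.00 − $8,000,700 = $3,383,894.00.
So DOL = total CM / EBIT = $11,384,594.00 / $3,383,894.00 = 3.3643.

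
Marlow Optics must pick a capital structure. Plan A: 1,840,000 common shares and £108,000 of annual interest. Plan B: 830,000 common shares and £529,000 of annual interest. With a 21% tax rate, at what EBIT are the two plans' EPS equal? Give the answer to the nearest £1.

£874,970

At indifference, (EBIT − 108,000)(1 − t)/1,840,000 = (EBIT − 529,000)(1 − t)/830,000.
The (1 − t) factor cancels: (EBIT − 108,000) × 830,000 = (EBIT − 529,000) × 1,840,000.
EBIT × (1,840,000 − 830,000) = 529,000 × 1,840,000 − 108,000 × 830,000 = 883,720,000,000, so EBIT = 883,720,000,000 ÷ 1,010,000 = 874,970.30.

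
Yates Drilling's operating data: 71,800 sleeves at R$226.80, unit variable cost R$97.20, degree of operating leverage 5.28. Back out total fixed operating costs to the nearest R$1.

R$7,542,916

Contribution at this volume is 71,800 × R$129.60 = R$9,305,280.00.
Since DOL = CM ÷ EBIT, EBIT = R$9,305,280.00 ÷ 5.28 = R$1,762,363.64.
And FC = contribution − EBIT = R$9,305,280.00 − R$1,762,363.64 = R$7,542,916.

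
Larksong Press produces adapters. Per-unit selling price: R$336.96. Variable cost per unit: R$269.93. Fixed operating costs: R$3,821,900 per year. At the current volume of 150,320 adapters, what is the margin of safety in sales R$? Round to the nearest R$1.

Each unit contributes R$336.96 − R$269.93 = R$67.03. Break-even units = R$3,821,900 ÷ R$67.03 = 57,017.75; break-even revenue = 57,017.75 × R$336.96 = R$19,212,702.13.
Actual sales revenue = 150,320 × R$336.96 = R$50,651,827.20.
Margin of safety = R$50,651,827.20 − R$19,212,702.13 = R$31,439,125.

R$31,439,125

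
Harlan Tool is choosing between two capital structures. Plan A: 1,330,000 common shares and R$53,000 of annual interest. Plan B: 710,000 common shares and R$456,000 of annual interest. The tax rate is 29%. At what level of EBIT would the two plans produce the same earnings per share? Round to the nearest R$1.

At indifference, (EBIT − 53,000)(1 − t)/1,330,000 = (EBIT − 456,000)(1 − t)/710,000.
Cancelling (1 − t) and cross-multiplying: 710,000·(EBIT − 53,000) = 1,330,000·(EBIT − 456,000).
EBIT × (1,330,000 − 710,000) = 456,000 × 1,330,000 − 53,000 × 710,000 = 568,850,000,000, so EBIT = 568,850,000,000 ÷ 620,000 = 917,500.00.

R$917,500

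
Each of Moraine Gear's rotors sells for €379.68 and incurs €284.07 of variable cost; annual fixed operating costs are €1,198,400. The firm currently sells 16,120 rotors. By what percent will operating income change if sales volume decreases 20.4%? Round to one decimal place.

Total contribution margin = 16,120 × €95.61 = €1,541,233.20.
Operating income = contribution − fixed costs = €1,541,233.20 − €1,198,400 = €342,833.20.
Degree of operating leverage = €1,541,233.20 / €342,833.20 = 4.4956.
%ΔEBIT = DOL × %ΔSales = 4.4956 × -20.4% = -91.7%.

-91.7%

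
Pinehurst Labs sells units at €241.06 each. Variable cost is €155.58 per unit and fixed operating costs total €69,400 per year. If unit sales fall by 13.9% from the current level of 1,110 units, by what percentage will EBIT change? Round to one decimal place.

At 1,110 units, contribution = 1,110 × €85.48 = €94,882.80.
Subtracting fixed costs: EBIT = €94,882.80 − €69,400 = €25,482.80.
So DOL = total CM / EBIT = €94,882.80 / €25,482.80 = 3.7234.
Operating income changes by 3.7234 × -13.9% = -51.8%.

-51.8%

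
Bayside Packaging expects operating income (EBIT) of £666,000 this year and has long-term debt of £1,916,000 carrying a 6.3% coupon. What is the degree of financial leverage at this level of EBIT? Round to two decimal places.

1.22

Annual interest charges come to £120,708.00.
DFL = EBIT ÷ (EBIT − I) = £666,000 ÷ (£666,000 − £120,708.00) = £666,000 ÷ £545,292.00 = 1.2214.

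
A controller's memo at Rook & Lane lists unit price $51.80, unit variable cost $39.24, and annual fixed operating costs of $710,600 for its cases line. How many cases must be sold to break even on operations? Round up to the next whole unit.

56,577 cases

Each unit contributes $51.80 − $39.24 = $12.56.
Break-even volume = fixed costs ÷ CM per unit = $710,600 ÷ $12.56 = 56,576.43, so 56,577 cases.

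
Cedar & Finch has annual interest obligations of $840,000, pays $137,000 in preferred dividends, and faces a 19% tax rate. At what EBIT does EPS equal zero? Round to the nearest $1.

$1,009,136

Grossing the preferred dividend up to pre-tax terms: $137,000 / (1 − 0.19) = $169,135.80.
Financial break-even EBIT = interest + D_p ÷ (1 − t) = $840,000 + $169,135.80 = $1,009,135.80.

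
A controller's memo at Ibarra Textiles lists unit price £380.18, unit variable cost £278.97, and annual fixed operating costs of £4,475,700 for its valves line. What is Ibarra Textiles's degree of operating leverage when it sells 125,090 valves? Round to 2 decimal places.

1.55

Total contribution margin = 125,090 × £101.21 = £12,660,358.90.
EBIT = £12,660,358.90 − £4,475,700 = £8,184,658.90.
DOL = contribution ÷ EBIT = £12,660,358.90 ÷ £8,184,658.90 = 1.5468.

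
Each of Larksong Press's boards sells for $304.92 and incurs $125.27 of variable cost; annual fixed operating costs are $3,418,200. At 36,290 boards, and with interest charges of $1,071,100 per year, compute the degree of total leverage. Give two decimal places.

3.21

Contribution at this volume is 36,290 × $179.65 = $6,519,498.50.
Subtracting fixed costs: EBIT = $6,519,498.50 − $3,418,200 = $3,101,298.50. Interest = $1,071,100.00, so EBIT − I = $2,030,198.50.
Degree of total leverage = total CM / (EBIT − interest) = $6,519,498.50 / $2,030,198.50 = 3.2113.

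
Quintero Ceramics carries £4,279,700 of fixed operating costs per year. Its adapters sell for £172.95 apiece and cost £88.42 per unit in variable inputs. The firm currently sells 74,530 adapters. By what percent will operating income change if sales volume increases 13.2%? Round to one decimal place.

+41.2%

Total contribution margin = 74,530 × £84.53 = £6,300,020.90.
EBIT = £6,300,020.90 − £4,279,700 = £2,020,320.90.
Degree of operating leverage = £6,300,020.90 / £2,020,320.90 = 3.1183.
So EBIT moves 3.1183 × (+13.2%) = +41.2%.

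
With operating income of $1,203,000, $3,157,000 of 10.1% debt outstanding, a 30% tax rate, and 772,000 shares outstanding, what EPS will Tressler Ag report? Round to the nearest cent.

Pre-tax income = $1,203,000 − $318,857.00 = $884,143.00.
After tax at 30%: net income = $884,143.00 × 0.70 = $618,900.10.
EPS = $618,900.10 ÷ 772,000 = $0.80.

$0.80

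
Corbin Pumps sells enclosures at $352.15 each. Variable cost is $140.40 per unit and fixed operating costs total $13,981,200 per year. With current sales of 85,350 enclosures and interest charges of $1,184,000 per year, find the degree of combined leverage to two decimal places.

6.22

Total contribution margin = 85,350 × $211.75 = $18,072,862.50.
Subtracting fixed costs: EBIT = $18,072,862.50 − $13,981,200 = $4,091,662.50. Interest = $1,184,000.00, so EBIT − I = $2,907,662.50.
Degree of total leverage = total CM / (EBIT − interest) = $18,072,862.50 / $2,907,662.50 = 6.2156.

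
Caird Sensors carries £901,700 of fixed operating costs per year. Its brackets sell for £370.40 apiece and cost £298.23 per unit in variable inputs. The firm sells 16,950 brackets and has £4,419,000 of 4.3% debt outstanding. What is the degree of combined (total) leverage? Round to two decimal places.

9.30

Contribution at this volume is 16,950 × £72.17 = £1,223,281.50.
Subtracting fixed costs: EBIT = £1,223,281.50 − £901,700 = £321,581.50. Interest = £190,017.00.
DOL = £1,223,281.50 ÷ £321,581.50 = 3.8040; DFL = £321,581.50 ÷ £131,564.50 = 2.4443.
DCL = DOL × DFL = 3.8040 × 2.4443 = 9.2981.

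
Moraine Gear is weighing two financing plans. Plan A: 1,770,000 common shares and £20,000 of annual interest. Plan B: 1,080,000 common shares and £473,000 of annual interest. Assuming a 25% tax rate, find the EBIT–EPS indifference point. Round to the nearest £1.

Set EPS_A = EPS_B: (EBIT − £20,000)(1 − 0.25) ÷ 1,770,000 = (EBIT − £473,000)(1 − 0.25) ÷ 1,080,000.
The (1 − t) factor cancels: (EBIT − 20,000) × 1,080,000 = (EBIT − 473,000) × 1,770,000.
Solving, EBIT = (473,000·1,770,000 − 20,000·1,080,000) / (1,770,000 − 1,080,000) = 815,610,000,000 / 690,000 = 1,182,043.48.

£1,182,043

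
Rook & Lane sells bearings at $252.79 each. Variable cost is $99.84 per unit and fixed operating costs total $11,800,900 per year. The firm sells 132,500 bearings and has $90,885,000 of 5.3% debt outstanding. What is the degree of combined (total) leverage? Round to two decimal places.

5.56

Contribution at this volume is 132,500 × $152.95 = $20,265,875.00.
Operating income = contribution − fixed costs = $20,265,875.00 − $11,800,900 = $8,464,975.00. Interest = $4,816,905.00, so EBIT − I = $3,648,070.00.
Degree of total leverage = total CM / (EBIT − interest) = $20,265,875.00 / $3,648,070.00 = 5.5552.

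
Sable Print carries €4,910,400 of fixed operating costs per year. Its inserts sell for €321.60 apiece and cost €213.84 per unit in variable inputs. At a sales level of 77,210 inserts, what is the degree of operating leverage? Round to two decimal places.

2.44

At 77,210 units, contribution = 77,210 × €107.76 = €8,320,149.60.
EBIT = €8,320,149.60 − €4,910,400 = €3,409,749.60.
DOL = contribution ÷ EBIT = €8,320,149.60 ÷ €3,409,749.60 = 2.4401.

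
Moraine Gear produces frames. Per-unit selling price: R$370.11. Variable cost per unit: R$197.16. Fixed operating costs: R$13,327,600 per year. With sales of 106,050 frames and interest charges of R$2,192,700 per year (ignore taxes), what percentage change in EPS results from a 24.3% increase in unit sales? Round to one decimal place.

+158.0%

Total contribution margin = 106,050 × R$172.95 = R$18,341,347.50.
Subtracting fixed costs: EBIT = R$18,341,347.50 − R$13,327,600 = R$5,013,747.50.
After interest of R$2,192,700.00, pre-tax earnings = R$2,821,047.50.
DCL = total CM / (EBIT − I) = R$18,341,347.50 / R$2,821,047.50 = 6.5016.
EPS therefore changes by 6.5016 × (+24.3%) = +158.0%.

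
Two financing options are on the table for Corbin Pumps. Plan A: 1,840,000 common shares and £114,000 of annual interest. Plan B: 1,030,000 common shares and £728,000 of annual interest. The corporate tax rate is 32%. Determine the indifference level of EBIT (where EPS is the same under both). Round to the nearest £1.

At indifference, (EBIT − 114,000)(1 − t)/1,840,000 = (EBIT − 728,000)(1 − t)/1,030,000.
Cancelling (1 − t) and cross-multiplying: 1,030,000·(EBIT − 114,000) = 1,840,000·(EBIT − 728,000).
EBIT × (1,840,000 − 1,030,000) = 728,000 × 1,840,000 − 114,000 × 1,030,000 = 1,222,100,000,000, so EBIT = 1,222,100,000,000 ÷ 810,000 = 1,508,765.43.

£1,508,765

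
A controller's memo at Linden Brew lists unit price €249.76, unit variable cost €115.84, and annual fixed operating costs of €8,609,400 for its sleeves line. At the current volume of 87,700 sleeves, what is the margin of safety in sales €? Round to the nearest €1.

€5,847,472

Unit CM = price − variable cost = €249.76 − €115.84 = €133.92. Break-even units = €8,609,400 ÷ €133.92 = 64,287.63; break-even revenue = 64,287.63 × €249.76 = €16,056,479.57.
Actual sales revenue = 87,700 × €249.76 = €21,903,952.00.
Margin of safety = €21,903,952.00 − €16,056,479.57 = €5,847,472.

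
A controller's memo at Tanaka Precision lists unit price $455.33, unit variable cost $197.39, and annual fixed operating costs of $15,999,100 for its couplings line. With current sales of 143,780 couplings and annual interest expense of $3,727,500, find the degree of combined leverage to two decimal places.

2.14

At 143,780 units, contribution = 143,780 × $257.94 = $37,086,613.20.
EBIT = $37,086,613.20 − $15,999,100 = $21,087,513.20. Interest = $3,727,500.00.
DOL = $37,086,613.20 ÷ $21,087,513.20 = 1.7587; DFL = $21,087,513.20 ÷ $17,360,013.20 = 1.2147.
Combined leverage = 1.7587 × 1.2147 = 2.1363.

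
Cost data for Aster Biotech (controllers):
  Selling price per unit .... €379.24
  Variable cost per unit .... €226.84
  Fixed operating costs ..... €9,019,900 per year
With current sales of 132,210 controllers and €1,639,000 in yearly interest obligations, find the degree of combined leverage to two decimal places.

At 132,210 units, contribution = 132,210 × €152.40 = €20,148,804.00.
Subtracting fixed costs: EBIT = €20,148,804.00 − €9,019,900 = €11,128,904.00. Interest = €1,639,000.00, so EBIT − I = €9,489,904.00.
Degree of total leverage = total CM / (EBIT − interest) = €20,148,804.00 / €9,489,904.00 = 2.1232.

2.12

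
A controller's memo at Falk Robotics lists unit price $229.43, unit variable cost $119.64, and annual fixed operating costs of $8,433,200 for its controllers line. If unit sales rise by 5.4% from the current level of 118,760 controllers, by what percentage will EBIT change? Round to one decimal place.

Contribution at this volume is 118,760 × $109.79 = $13,038,660.40.
Operating income = contribution − fixed costs = $13,038,660.40 − $8,433,200 = $4,605,460.40.
So DOL = total CM / EBIT = $13,038,660.40 / $4,605,460.40 = 2.8311.
%ΔEBIT = DOL × %ΔSales = 2.8311 × +5.4% = +15.3%.

+15.3%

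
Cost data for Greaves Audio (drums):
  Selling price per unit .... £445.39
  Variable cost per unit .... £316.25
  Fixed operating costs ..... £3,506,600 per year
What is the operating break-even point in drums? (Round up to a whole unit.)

27,154 drums

Each unit contributes £445.39 − £316.25 = £129.14.
Break-even Q = £3,506,600 / £129.14 = 27,153.48 → 27,154 drums.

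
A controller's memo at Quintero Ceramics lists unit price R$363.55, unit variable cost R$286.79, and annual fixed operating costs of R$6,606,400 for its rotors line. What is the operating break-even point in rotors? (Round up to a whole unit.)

Contribution margin per unit = R$363.55 − R$286.79 = R$76.76.
Break-even volume = fixed costs ÷ CM per unit = R$6,606,400 ÷ R$76.76 = 86,065.66, so 86,066 rotors.

86,066 rotors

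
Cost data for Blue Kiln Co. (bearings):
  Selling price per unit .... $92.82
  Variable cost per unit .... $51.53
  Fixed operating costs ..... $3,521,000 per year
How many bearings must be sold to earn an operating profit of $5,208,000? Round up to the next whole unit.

Contribution margin per unit = $92.82 − $51.53 = $41.29.
Required volume = (fixed costs + target profit) ÷ CM = ($3,521,000 + $5,208,000) ÷ $41.29 = 211,407.12, so 211,408 bearings.

211,408 bearings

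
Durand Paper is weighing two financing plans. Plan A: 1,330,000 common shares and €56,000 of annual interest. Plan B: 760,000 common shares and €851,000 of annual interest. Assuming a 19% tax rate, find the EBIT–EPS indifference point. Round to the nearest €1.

Set EPS_A = EPS_B: (EBIT − €56,000)(1 − 0.19) ÷ 1,330,000 = (EBIT − €851,000)(1 − 0.19) ÷ 760,000.
The (1 − t) factor cancels: (EBIT − 56,000) × 760,000 = (EBIT − 851,000) × 1,330,000.
EBIT × (1,330,000 − 760,000) = 851,000 × 1,330,000 − 56,000 × 760,000 = 1,089,270,000,000, so EBIT = 1,089,270,000,000 ÷ 570,000 = 1,911,000.00.

€1,911,000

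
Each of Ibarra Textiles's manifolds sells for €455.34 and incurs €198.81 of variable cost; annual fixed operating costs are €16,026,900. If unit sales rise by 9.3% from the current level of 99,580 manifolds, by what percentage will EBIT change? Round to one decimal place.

+25.0%

At 99,580 units, contribution = 99,580 × €256.53 = €25,545,257.40.
Subtracting fixed costs: EBIT = €25,545,257.40 − €16,026,900 = €9,518,357.40.
DOL = contribution ÷ EBIT = €25,545,257.40 ÷ €9,518,357.40 = 2.6838.
Operating income changes by 2.6838 × +9.3% = +25.0%.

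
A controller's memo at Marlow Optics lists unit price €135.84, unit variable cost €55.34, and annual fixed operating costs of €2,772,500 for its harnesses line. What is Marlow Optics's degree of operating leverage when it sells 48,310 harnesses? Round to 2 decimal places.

Total contribution margin = 48,310 × €80.50 = €3,888,955.00.
Operating income = contribution − fixed costs = €3,888,955.00 − €2,772,500 = €1,116,455.00.
DOL = contribution ÷ EBIT = €3,888,955.00 ÷ €1,116,455.00 = 3.4833.

3.48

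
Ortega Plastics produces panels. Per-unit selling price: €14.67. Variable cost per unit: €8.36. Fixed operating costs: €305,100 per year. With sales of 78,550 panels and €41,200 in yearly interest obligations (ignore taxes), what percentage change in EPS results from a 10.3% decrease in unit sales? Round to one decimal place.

-34.2%

Contribution at this volume is 78,550 × €6.31 = €495,650.50.
EBIT = €495,650.50 − €305,100 = €190,550.50.
Interest = €41,200.00, so EBIT − I = €149,350.50.
DCL = total CM / (EBIT − I) = €495,650.50 / €149,350.50 = 3.3187.
EPS therefore changes by 3.3187 × (-10.3%) = -34.2%.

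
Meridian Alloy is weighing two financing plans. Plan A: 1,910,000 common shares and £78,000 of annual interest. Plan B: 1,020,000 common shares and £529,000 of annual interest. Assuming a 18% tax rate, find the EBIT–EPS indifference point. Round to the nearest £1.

£1,045,876

At indifference, (EBIT − 78,000)(1 − t)/1,910,000 = (EBIT − 529,000)(1 − t)/1,020,000.
The (1 − t) factor cancels: (EBIT − 78,000) × 1,020,000 = (EBIT − 529,000) × 1,910,000.
Solving, EBIT = (529,000·1,910,000 − 78,000·1,020,000) / (1,910,000 − 1,020,000) = 930,830,000,000 / 890,000 = 1,045,876.40.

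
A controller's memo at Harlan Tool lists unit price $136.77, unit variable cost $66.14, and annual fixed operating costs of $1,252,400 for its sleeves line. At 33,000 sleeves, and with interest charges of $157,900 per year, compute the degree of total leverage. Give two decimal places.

Contribution at this volume is 33,000 × $70.63 = $2,330,790.00.
Operating income = contribution − fixed costs = $2,330,790.00 − $1,252,400 = $1,078,390.00. Interest = $157,900.00.
DOL = $2,330,790.00 ÷ $1,078,390.00 = 2.1614; DFL = $1,078,390.00 ÷ $920,490.00 = 1.1715.
Combined leverage = 2.1614 × 1.1715 = 2.5321.

2.53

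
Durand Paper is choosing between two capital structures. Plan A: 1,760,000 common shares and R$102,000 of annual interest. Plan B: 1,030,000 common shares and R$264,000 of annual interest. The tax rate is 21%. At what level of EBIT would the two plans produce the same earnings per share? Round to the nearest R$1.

Set EPS_A = EPS_B: (EBIT − R$102,000)(1 − 0.21) ÷ 1,760,000 = (EBIT − R$264,000)(1 − 0.21) ÷ 1,030,000.
The (1 − t) factor cancels: (EBIT − 102,000) × 1,030,000 = (EBIT − 264,000) × 1,760,000.
EBIT × (1,760,000 − 1,030,000) = 264,000 × 1,760,000 − 102,000 × 1,030,000 = 359,580,000,000, so EBIT = 359,580,000,000 ÷ 730,000 = 492,575.34.

R$492,575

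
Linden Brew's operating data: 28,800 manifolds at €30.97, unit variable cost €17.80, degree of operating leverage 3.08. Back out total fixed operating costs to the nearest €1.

Total contribution margin = 28,800 × €13.17 = €379,296.00.
Since DOL = CM ÷ EBIT, EBIT = €379,296.00 ÷ 3.08 = €123,148.05.
Fixed costs = CM − EBIT = €379,296.00 − €123,148.05 = €256,148.

€256,148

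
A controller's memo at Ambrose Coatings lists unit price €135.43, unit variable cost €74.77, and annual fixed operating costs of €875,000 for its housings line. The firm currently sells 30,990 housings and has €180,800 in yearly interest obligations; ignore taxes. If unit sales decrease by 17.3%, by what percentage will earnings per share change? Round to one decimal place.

At 30,990 units, contribution = 30,990 × €60.66 = €1,879,853.40.
Subtracting fixed costs: EBIT = €1,879,853.40 − €875,000 = €1,004,853.40.
Interest = €180,800.00, so EBIT − I = €824,053.40.
Degree of combined leverage = contribution ÷ (EBIT − I) = €1,879,853.40 ÷ €824,053.40 = 2.2812.
%ΔEPS = DCL × %ΔSales = 2.2812 × -17.3% = -39.5%.

-39.5%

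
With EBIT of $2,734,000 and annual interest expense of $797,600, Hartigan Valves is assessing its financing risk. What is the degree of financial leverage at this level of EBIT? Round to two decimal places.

1.41

Interest = $797,600.00.
DFL = EBIT ÷ (EBIT − I) = $2,734,000 ÷ ($2,734,000 − $797,600.00) = $2,734,000 ÷ $1,936,400.00 = 1.4119.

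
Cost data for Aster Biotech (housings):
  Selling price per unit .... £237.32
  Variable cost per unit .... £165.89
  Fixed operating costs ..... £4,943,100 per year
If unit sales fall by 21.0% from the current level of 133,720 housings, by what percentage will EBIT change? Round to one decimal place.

At 133,720 units, contribution = 133,720 × £71.43 = £9,551,619.60.
Subtracting fixed costs: EBIT = £9,551,619.60 − £4,943,100 = £4,608,519.60.
Degree of operating leverage = £9,551,619.60 / £4,608,519.60 = 2.0726.
%ΔEBIT = DOL × %ΔSales = 2.0726 × -21.0% = -43.5%.

-43.5%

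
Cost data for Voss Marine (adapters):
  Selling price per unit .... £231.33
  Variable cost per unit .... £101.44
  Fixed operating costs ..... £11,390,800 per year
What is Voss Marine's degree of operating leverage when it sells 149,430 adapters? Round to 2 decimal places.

Contribution at this volume is 149,430 × £129.89 = £19,409,462.70.
Subtracting fixed costs: EBIT = £19,409,462.70 − £11,390,800 = £8,018,662.70.
So DOL = total CM / EBIT = £19,409,462.70 / £8,018,662.70 = 2.4205.

2.42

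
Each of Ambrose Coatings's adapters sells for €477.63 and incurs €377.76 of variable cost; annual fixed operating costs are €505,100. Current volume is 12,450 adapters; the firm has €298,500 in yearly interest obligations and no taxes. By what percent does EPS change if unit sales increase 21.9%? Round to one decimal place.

+61.9%

At 12,450 units, contribution = 12,450 × €99.87 = €1,243,381.50.
Operating income = contribution − fixed costs = €1,243,381.50 − €505,100 = €738,281.50.
After interest of €298,500.00, pre-tax earnings = €439,781.50.
Degree of combined leverage = contribution ÷ (EBIT − I) = €1,243,381.50 ÷ €439,781.50 = 2.8273.
EPS therefore changes by 2.8273 × (+21.9%) = +61.9%.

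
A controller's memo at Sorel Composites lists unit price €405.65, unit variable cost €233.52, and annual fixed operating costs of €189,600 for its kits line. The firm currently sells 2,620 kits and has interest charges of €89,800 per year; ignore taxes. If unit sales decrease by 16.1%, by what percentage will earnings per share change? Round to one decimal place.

Total contribution margin = 2,620 × €172.13 = €450,980.60.
Operating income = contribution − fixed costs = €450,980.60 − €189,600 = €261,380.60.
Interest = €89,800.00, so EBIT − I = €171,580.60.
Degree of combined leverage = contribution ÷ (EBIT − I) = €450,980.60 ÷ €171,580.60 = 2.6284.
%ΔEPS = DCL × %ΔSales = 2.6284 × -16.1% = -42.3%.

-42.3%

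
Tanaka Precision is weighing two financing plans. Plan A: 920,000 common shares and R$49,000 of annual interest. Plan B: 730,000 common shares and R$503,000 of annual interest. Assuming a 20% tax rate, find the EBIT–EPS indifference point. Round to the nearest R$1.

At indifference, (EBIT − 49,000)(1 − t)/920,000 = (EBIT − 503,000)(1 − t)/730,000.
The (1 − t) factor cancels: (EBIT − 49,000) × 730,000 = (EBIT − 503,000) × 920,000.
Solving, EBIT = (503,000·920,000 − 49,000·730,000) / (920,000 − 730,000) = 426,990,000,000 / 190,000 = 2,247,315.79.

R$2,247,316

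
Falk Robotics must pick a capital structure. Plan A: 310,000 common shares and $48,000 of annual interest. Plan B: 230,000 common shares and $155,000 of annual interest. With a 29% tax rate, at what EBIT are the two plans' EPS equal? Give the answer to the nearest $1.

$462,625

Set EPS_A = EPS_B: (EBIT − $48,000)(1 − 0.29) ÷ 310,000 = (EBIT − $155,000)(1 − 0.29) ÷ 230,000.
The (1 − t) factor cancels: (EBIT − 48,000) × 230,000 = (EBIT − 155,000) × 310,000.
EBIT × (310,000 − 230,000) = 155,000 × 310,000 − 48,000 × 230,000 = 37,010,000,000, so EBIT = 37,010,000,000 ÷ 80,000 = 462,625.00.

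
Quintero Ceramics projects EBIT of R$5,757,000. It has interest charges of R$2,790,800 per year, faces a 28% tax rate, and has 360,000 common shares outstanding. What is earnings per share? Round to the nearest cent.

Pre-tax income = R$5,757,000 − R$2,790,800.00 = R$2,966,200.00.
Net income = R$2,966,200.00 × (1 − 0.28) = R$2,135,664.00.
Per share: R$2,135,664.00 / 360,000 shares = R$5.93.

R$5.93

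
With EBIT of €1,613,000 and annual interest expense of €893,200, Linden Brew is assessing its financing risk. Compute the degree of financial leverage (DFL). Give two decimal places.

2.24

Annual interest charges come to €893,200.00.
Degree of financial leverage = EBIT / (EBIT − interest) = €1,613,000 / €719,800.00 = 2.2409.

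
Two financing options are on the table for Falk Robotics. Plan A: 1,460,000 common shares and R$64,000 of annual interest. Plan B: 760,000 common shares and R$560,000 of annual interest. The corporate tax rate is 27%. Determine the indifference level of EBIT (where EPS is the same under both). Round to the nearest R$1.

R$1,098,514

At indifference, (EBIT − 64,000)(1 − t)/1,460,000 = (EBIT − 560,000)(1 − t)/760,000.
The (1 − t) factor cancels: (EBIT − 64,000) × 760,000 = (EBIT − 560,000) × 1,460,000.
Solving, EBIT = (560,000·1,460,000 − 64,000·760,000) / (1,460,000 − 760,000) = 768,960,000,000 / 700,000 = 1,098,514.29.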